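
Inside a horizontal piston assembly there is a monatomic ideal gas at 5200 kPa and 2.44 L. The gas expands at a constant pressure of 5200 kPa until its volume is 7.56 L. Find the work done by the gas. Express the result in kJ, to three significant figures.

Isobaric: W = P ΔV.
W = (5200 kPa)(7.56 − 2.44 L) = (5200)(5.12) = 26624 J.

W ≈ 26.6 kJ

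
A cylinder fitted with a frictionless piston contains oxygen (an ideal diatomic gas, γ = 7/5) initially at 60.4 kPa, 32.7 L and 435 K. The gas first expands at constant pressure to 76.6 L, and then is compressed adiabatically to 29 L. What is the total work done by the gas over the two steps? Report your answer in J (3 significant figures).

Step 1 (isobaric): W = PΔV = (60.4 kPa)(76.6 − 32.7 L) = 2652 J.
After step 1: P = 60.4 kPa, V = 76.6 L, T = 1019 K.
Step 2 (adiabatic): W = (P₁V₁ − P₂V₂)/(γ−1) = (4627 − 6823)/0.4 = -5492 J.
W_total = 2652 − 5492 = -2840 J.

W_total ≈ -2840 J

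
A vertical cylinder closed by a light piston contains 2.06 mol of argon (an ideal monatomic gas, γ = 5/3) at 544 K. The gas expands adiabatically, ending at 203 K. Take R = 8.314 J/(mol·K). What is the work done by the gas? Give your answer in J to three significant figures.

Adiabatic ⇒ Q = 0, so W_by = −ΔU = nCᵥ(T₁ − T₂).
Cᵥ = 3R/2 = 12.47 J/(mol·K).
W = (2.06)(12.47)(544 − 203) = 8760 J.

W ≈ 8760 J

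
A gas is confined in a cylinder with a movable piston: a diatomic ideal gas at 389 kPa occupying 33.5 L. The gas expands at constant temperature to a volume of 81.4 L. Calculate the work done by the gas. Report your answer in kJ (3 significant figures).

W ≈ 11.6 kJ

Isothermal: W = nRT ln(V₂/V₁) = P₁V₁ ln(V₂/V₁).
P₁V₁ = (389 kPa)(33.5 L) = 13032 J.
W = 13032 × ln(81.4/33.5) = 13032 × 0.8878
W_by_gas = 11570 J.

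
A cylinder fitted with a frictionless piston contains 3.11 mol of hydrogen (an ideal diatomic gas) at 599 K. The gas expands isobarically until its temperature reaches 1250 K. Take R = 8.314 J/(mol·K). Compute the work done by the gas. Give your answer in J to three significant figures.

W ≈ 16800 J

Isobaric: W = P ΔV = nR ΔT.
W = (3.11)(8.314)(1250 − 599) = 16833 J.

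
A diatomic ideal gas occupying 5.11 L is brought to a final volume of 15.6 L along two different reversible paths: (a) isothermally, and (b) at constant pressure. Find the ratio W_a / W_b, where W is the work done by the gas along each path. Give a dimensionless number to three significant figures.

Path (a) isothermal: W = P₁V₁ ln(V₂/V₁) → W_a/(P₁V₁) = 1.116.
Path (b) isobaric: W = P₁(V₂ − V₁) → W_b/(P₁V₁) = 2.053.
W_a / W_b = 1.116 / 2.053 = 0.5437.

W_a / W_b ≈ 0.544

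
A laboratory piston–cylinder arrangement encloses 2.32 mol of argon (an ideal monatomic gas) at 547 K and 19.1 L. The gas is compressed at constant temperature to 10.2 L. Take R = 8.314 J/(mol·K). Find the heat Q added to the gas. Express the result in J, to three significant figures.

Q ≈ -6620 J

Isothermal ⇒ ΔU = 0, so Q = W = nRT ln(V₂/V₁).
Q = (2.32)(8.314)(547) ln(10.2/19.1) = 10551 × -0.6273 = -6619 J.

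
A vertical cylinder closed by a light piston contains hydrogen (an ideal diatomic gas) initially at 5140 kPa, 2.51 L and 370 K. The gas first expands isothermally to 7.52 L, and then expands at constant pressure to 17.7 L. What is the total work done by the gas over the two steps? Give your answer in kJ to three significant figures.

Step 1 (isothermal): W = P₁V₁ ln(V₂/V₁) = (12901) ln(7.52/2.51) = 14156 J.
After step 1: P = 1716 kPa, V = 7.52 L, T = 370 K.
Step 2 (isobaric): W = PΔV = (1716 kPa)(17.7 − 7.52 L) = 17465 J.
W_total = 14156 + 17465 = 31621 J.

W_total ≈ 31.6 kJ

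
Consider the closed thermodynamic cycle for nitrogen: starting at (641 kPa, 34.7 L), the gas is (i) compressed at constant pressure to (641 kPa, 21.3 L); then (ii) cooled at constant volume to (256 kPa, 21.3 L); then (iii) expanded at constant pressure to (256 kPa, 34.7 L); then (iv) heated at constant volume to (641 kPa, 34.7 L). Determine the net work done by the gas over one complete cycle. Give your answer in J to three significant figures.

W_net ≈ -5160 J

Constant-volume legs do no work.
W(i) = (641)(21.3 − 34.7) = -8589 J; W(iii) = (256)(34.7 − 21.3) = 3430 J.
W_net = -8589 + 3430 = -5159 J (the counter-clockwise enclosed area).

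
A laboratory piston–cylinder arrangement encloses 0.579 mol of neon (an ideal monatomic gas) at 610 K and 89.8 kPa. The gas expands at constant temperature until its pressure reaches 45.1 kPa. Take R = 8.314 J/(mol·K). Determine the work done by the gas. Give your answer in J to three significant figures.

W ≈ 2020 J

Isothermal process: W = nRT ln(V₂/V₁) = nRT ln(P₁/P₂).
W = (0.579)(8.314)(610) × ln(89.8/45.1)
  = 2936 × ln(1.991) = 2936 × 0.6887
W_by_gas = 2022 J.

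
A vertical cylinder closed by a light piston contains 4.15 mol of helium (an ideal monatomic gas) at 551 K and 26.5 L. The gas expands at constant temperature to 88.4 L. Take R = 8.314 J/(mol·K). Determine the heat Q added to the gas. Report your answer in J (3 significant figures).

Q ≈ 22900 J

Isothermal ⇒ ΔU = 0, so Q = W = nRT ln(V₂/V₁).
Q = (4.15)(8.314)(551) ln(88.4/26.5) = 19011 × 1.205 = 22903 J.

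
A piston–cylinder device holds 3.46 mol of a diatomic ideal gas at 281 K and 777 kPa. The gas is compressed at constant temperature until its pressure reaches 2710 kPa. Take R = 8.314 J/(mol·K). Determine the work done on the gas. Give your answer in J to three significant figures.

W ≈ 10100 J

Isothermal process: W = nRT ln(V₂/V₁) = nRT ln(P₁/P₂).
W = (3.46)(8.314)(281) × ln(777/2710)
  = 8083 × ln(0.2867) = 8083 × -1.249
W_by_gas = -10098 J; work on gas = −W_by = 10098 J.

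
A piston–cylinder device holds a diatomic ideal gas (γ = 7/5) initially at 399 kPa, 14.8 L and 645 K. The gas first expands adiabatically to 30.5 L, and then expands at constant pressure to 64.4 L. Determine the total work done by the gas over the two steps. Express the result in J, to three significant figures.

Step 1 (adiabatic): W = (P₁V₁ − P₂V₂)/(γ−1) = (5905 − 4422)/0.4 = 3708 J.
After step 1: P = 145 kPa, V = 30.5 L, T = 483 K.
Step 2 (isobaric): W = PΔV = (145 kPa)(64.4 − 30.5 L) = 4915 J.
W_total = 3708 + 4915 = 8623 J.

W_total ≈ 8620 J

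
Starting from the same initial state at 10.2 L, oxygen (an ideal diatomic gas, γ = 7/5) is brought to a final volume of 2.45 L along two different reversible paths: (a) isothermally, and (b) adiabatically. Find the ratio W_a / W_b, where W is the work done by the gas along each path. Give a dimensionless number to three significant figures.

Path (a) isothermal: W = P₁V₁ ln(V₂/V₁) → W_a/(P₁V₁) = -1.426.
Path (b) adiabatic: W = P₁V₁(1 − (V₁/V₂)^(γ−1))/(γ−1) → W_b/(P₁V₁) = -1.923.
W_a / W_b = -1.426 / -1.923 = 0.7417.

W_a / W_b ≈ 0.742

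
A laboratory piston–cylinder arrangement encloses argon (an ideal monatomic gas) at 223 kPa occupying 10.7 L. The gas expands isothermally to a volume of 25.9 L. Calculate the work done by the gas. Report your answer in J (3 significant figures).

Isothermal: W = nRT ln(V₂/V₁) = P₁V₁ ln(V₂/V₁).
P₁V₁ = (223 kPa)(10.7 L) = 2386 J.
W = 2386 × ln(25.9/10.7) = 2386 × 0.884
W_by_gas = 2109 J.

W ≈ 2110 J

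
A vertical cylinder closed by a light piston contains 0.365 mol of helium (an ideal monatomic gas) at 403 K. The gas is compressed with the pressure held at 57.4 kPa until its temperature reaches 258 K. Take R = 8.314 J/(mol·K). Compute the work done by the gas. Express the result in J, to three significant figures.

W ≈ -440 J

Isobaric: W = P ΔV = nR ΔT.
W = (0.365)(8.314)(258 − 403) = -440 J.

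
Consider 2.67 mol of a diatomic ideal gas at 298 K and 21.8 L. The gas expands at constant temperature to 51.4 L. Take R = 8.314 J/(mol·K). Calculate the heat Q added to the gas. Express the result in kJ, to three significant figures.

Q ≈ 5.67 kJ

Isothermal ⇒ ΔU = 0, so Q = W = nRT ln(V₂/V₁).
Q = (2.67)(8.314)(298) ln(51.4/21.8) = 6615 × 0.8577 = 5674 J.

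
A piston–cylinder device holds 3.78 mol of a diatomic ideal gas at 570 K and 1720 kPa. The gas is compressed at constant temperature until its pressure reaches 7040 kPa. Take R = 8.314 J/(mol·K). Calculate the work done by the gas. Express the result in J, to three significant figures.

W ≈ -25200 J

Isothermal process: W = nRT ln(V₂/V₁) = nRT ln(P₁/P₂).
W = (3.78)(8.314)(570) × ln(1720/7040)
  = 17913 × ln(0.2443) = 17913 × -1.409
W_by_gas = -25245 J.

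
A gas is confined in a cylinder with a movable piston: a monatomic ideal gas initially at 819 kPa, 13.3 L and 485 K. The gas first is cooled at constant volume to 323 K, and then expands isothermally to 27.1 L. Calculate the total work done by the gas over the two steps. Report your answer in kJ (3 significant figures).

W_total ≈ 5.16 kJ

Step 1 (isochoric): W = 0 (constant volume).
After step 1: P = 545.4 kPa (V unchanged).
Step 2 (isothermal): W = P₁V₁ ln(V₂/V₁) = (7254) ln(27.1/13.3) = 5163 J.
W_total = 0 + 5163 = 5163 J.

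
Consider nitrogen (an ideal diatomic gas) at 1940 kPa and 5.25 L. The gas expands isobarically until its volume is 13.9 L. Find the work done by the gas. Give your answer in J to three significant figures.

W ≈ 16800 J

Isobaric: W = P ΔV.
W = (1940 kPa)(13.9 − 5.25 L) = (1940)(8.65) = 16781 J.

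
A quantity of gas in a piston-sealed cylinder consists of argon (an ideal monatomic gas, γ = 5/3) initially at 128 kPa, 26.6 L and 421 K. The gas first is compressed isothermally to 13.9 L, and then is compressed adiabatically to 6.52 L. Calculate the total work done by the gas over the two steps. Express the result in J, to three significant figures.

Step 1 (isothermal): W = P₁V₁ ln(V₂/V₁) = (3405) ln(13.9/26.6) = -2210 J.
After step 1: P = 244.9 kPa, V = 13.9 L, T = 421 K.
Step 2 (adiabatic): W = (P₁V₁ − P₂V₂)/(γ−1) = (3405 − 5640)/0.667 = -3353 J.
W_total = -2210 − 3353 = -5562 J.

W_total ≈ -5560 J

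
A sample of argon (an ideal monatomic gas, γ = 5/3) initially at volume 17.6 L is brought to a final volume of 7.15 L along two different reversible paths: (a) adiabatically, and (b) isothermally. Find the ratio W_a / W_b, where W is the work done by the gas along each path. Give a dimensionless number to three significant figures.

W_a / W_b ≈ 1.37

Path (a) adiabatic: W = P₁V₁(1 − (V₁/V₂)^(γ−1))/(γ−1) → W_a/(P₁V₁) = -1.235.
Path (b) isothermal: W = P₁V₁ ln(V₂/V₁) → W_b/(P₁V₁) = -0.9008.
W_a / W_b = -1.235 / -0.9008 = 1.371.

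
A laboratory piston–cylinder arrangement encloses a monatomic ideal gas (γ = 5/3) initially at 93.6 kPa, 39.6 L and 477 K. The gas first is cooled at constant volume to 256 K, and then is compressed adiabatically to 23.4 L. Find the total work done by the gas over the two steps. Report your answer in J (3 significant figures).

Step 1 (isochoric): W = 0 (constant volume).
After step 1: P = 50.23 kPa (V unchanged).
Step 2 (adiabatic): W = (P₁V₁ − P₂V₂)/(γ−1) = (1989 − 2825)/0.667 = -1254 J.
W_total = 0 − 1254 = -1254 J.

W_total ≈ -1250 J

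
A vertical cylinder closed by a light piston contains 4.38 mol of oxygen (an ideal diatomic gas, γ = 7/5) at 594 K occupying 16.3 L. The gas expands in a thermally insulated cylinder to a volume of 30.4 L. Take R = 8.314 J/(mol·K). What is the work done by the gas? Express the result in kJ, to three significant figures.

Adiabatic: TV^(γ−1) = const with γ = 7/5.
T₂ = T₁ (V₁/V₂)^(γ−1) = 594 × (16.3/30.4)^0.4 = 594 × 0.7793 = 462.9 K.
W_by = nCᵥ(T₁ − T₂) = (4.38)(20.79)(594 − 462.9) = 11933 J.

W ≈ 11.9 kJ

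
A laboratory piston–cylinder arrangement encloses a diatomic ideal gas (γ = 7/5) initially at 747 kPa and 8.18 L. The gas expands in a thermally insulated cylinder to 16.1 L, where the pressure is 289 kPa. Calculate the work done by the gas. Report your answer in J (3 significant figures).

Adiabatic: W = (P₁V₁ − P₂V₂)/(γ − 1) with γ = 7/5.
P₁V₁ = 6110 J, P₂V₂ = 4653 J.
W = (6110 − 4653) / 0.4 = 3644 J.

W ≈ 3640 J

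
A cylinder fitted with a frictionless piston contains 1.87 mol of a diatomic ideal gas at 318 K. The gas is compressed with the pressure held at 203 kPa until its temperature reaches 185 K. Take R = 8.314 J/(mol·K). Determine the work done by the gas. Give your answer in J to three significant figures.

Isobaric: W = P ΔV = nR ΔT.
W = (1.87)(8.314)(185 − 318) = -2068 J.

W ≈ -2070 J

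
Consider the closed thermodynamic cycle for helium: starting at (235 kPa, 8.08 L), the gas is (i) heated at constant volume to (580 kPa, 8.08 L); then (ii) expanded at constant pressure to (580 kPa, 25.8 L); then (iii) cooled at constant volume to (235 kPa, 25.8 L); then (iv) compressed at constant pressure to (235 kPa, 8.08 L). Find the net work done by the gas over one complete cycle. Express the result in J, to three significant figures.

Constant-volume legs do no work.
W(ii) = (580)(25.8 − 8.08) = 10278 J; W(iv) = (235)(8.08 − 25.8) = -4164 J.
W_net = 10278 − 4164 = 6113 J (the clockwise enclosed area).

W_net ≈ 6110 J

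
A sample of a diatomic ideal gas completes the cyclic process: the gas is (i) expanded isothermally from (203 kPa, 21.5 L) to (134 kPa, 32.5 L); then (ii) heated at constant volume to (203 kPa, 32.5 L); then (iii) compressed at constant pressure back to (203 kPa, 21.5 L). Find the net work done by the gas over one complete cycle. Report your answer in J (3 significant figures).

W_net ≈ -430 J

Leg (i): W = PᵢVᵢ ln(V_f/Vᵢ) = (4364) ln(32.5/21.5) = 1803 J.
Leg (ii): W = 0.
Leg (iii): W = PΔV = (203)(21.5 − 32.5) = -2233 J.
W_net = 1803 − 2233 = -429.6 J.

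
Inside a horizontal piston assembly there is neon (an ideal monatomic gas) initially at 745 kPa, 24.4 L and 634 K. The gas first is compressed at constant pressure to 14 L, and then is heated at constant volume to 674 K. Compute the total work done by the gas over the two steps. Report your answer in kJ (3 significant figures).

W_total ≈ -7.75 kJ

Step 1 (isobaric): W = PΔV = (745 kPa)(14 − 24.4 L) = -7748 J.
Step 2 (isochoric): W = 0 (constant volume).
W_total = -7748 + 0 = -7748 J.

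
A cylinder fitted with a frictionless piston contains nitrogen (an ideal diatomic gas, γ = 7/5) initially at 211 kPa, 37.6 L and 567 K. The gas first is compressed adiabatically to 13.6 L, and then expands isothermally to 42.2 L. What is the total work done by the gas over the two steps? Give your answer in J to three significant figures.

Step 1 (adiabatic): W = (P₁V₁ − P₂V₂)/(γ−1) = (7934 − 11916)/0.4 = -9956 J.
After step 1: P = 876.2 kPa, V = 13.6 L, T = 851.6 K.
Step 2 (isothermal): W = P₁V₁ ln(V₂/V₁) = (11916) ln(42.2/13.6) = 13493 J.
W_total = -9956 + 13493 = 3537 J.

W_total ≈ 3540 J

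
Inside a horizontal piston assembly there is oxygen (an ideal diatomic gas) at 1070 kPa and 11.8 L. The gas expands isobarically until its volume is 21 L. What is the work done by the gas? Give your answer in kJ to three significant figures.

W ≈ 9.84 kJ

Isobaric: W = P ΔV.
W = (1070 kPa)(21 − 11.8 L) = (1070)(9.2) = 9844 J.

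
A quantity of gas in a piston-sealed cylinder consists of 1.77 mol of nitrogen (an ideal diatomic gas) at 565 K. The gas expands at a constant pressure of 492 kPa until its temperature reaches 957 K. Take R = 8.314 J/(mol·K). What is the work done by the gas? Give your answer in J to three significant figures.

W ≈ 5770 J

Isobaric: W = P ΔV = nR ΔT.
W = (1.77)(8.314)(957 − 565) = 5769 J.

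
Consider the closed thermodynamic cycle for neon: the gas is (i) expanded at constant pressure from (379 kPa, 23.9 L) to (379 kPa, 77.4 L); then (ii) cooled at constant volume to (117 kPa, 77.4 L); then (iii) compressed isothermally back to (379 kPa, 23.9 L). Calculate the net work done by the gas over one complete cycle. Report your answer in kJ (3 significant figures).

W_net ≈ 9.63 kJ

Leg (i): W = PΔV = (379)(77.4 − 23.9) = 20277 J.
Leg (ii): W = 0.
Leg (iii): W = PᵢVᵢ ln(V_f/Vᵢ) = (9056) ln(23.9/77.4) = -10642 J.
W_net = 20277 − 10642 = 9635 J.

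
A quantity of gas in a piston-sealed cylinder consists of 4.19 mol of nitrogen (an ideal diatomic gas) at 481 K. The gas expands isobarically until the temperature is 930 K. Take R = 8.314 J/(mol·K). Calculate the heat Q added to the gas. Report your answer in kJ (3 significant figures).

Q ≈ 54.7 kJ

Isobaric: W = nRΔT = (4.19)(8.314)(449) = 15641 J.
ΔU = nCᵥΔT with Cᵥ = 5R/2: ΔU = (4.19)(20.79)(449) = 39103 J.
Q = ΔU + W = 39103 + 15641 = 54744 J.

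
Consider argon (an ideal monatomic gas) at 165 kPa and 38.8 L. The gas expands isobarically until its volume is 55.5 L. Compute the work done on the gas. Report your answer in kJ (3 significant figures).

W ≈ -2.76 kJ

Isobaric: W = P ΔV.
W = (165 kPa)(55.5 − 38.8 L) = (165)(16.7) = 2756 J.
Work on gas = −W_by = -2756 J.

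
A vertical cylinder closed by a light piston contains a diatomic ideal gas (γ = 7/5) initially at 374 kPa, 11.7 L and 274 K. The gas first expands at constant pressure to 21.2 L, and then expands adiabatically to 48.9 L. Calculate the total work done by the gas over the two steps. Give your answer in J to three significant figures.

W_total ≈ 9190 J

Step 1 (isobaric): W = PΔV = (374 kPa)(21.2 − 11.7 L) = 3553 J.
After step 1: P = 374 kPa, V = 21.2 L, T = 496.5 K.
Step 2 (adiabatic): W = (P₁V₁ − P₂V₂)/(γ−1) = (7929 − 5676)/0.4 = 5633 J.
W_total = 3553 + 5633 = 9186 J.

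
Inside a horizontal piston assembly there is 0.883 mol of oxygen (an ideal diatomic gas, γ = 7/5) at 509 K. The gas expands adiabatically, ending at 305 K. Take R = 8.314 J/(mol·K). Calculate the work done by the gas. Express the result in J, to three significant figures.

W ≈ 3740 J

Adiabatic ⇒ Q = 0, so W_by = −ΔU = nCᵥ(T₁ − T₂).
Cᵥ = 5R/2 = 20.79 J/(mol·K).
W = (0.883)(20.79)(509 − 305) = 3744 J.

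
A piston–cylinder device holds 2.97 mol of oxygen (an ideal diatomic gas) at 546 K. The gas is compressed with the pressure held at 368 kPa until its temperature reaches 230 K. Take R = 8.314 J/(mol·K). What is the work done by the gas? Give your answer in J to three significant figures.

W ≈ -7800 J

Isobaric: W = P ΔV = nR ΔT.
W = (2.97)(8.314)(230 − 546) = -7803 J.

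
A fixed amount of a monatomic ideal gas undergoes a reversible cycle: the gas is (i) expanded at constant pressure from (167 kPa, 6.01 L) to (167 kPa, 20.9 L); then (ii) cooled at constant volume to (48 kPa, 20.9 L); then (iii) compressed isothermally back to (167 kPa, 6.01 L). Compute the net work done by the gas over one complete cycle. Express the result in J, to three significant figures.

W_net ≈ 1240 J

Leg (i): W = PΔV = (167)(20.9 − 6.01) = 2487 J.
Leg (ii): W = 0.
Leg (iii): W = PᵢVᵢ ln(V_f/Vᵢ) = (1003) ln(6.01/20.9) = -1250 J.
W_net = 2487 − 1250 = 1236 J.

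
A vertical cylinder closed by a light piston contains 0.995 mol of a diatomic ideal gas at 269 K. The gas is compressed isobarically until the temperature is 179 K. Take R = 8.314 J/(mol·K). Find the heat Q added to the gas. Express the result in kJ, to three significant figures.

Isobaric: W = nRΔT = (0.995)(8.314)(-90) = -744.5 J.
ΔU = nCᵥΔT with Cᵥ = 5R/2: ΔU = (0.995)(20.79)(-90) = -1861 J.
Q = ΔU + W = -1861 − 744.5 = -2606 J.

Q ≈ -2.61 kJ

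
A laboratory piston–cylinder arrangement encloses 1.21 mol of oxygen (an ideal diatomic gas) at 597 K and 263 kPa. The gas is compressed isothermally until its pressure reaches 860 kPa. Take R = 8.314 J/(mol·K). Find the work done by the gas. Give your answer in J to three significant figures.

Isothermal process: W = nRT ln(V₂/V₁) = nRT ln(P₁/P₂).
W = (1.21)(8.314)(597) × ln(263/860)
  = 6006 × ln(0.3058) = 6006 × -1.185
W_by_gas = -7116 J.

W ≈ -7120 J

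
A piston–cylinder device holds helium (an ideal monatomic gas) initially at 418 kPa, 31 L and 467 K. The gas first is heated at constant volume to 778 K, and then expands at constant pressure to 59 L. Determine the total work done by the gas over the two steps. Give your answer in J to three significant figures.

Step 1 (isochoric): W = 0 (constant volume).
After step 1: P = 696.4 kPa (V unchanged).
Step 2 (isobaric): W = PΔV = (696.4 kPa)(59 − 31 L) = 19498 J.
W_total = 0 + 19498 = 19498 J.

W_total ≈ 19500 J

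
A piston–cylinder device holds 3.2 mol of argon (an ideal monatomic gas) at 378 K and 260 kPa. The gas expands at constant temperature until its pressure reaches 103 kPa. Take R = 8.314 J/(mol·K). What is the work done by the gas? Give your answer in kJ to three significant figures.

Isothermal process: W = nRT ln(V₂/V₁) = nRT ln(P₁/P₂).
W = (3.2)(8.314)(378) × ln(260/103)
  = 10057 × ln(2.524) = 10057 × 0.926
W_by_gas = 9312 J.

W ≈ 9.31 kJ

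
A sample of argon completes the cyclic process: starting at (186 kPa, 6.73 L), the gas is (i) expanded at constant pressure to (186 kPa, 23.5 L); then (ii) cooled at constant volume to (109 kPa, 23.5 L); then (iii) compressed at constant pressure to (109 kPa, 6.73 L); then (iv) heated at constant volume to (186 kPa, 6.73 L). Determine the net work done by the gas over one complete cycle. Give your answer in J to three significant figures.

W_net ≈ 1290 J

Constant-volume legs do no work.
W(i) = (186)(23.5 − 6.73) = 3119 J; W(iii) = (109)(6.73 − 23.5) = -1828 J.
W_net = 3119 − 1828 = 1291 J (the clockwise enclosed area).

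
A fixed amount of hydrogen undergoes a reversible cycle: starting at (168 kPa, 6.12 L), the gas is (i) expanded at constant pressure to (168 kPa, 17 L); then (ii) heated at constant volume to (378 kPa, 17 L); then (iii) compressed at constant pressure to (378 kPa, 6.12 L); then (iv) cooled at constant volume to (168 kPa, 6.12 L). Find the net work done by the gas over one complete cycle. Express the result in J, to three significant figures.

Constant-volume legs do no work.
W(i) = (168)(17 − 6.12) = 1828 J; W(iii) = (378)(6.12 − 17) = -4113 J.
W_net = 1828 − 4113 = -2285 J (the counter-clockwise enclosed area).

W_net ≈ -2280 J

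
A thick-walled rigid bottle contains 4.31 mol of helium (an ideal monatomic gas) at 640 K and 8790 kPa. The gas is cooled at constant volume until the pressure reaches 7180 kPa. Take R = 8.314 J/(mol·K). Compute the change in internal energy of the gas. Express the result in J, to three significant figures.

Constant volume ⇒ W = 0, so Q = ΔU = nCᵥΔT with Cᵥ = 3R/2 = 12.47 J/(mol·K).
At constant V, T₂/T₁ = P₂/P₁ ⇒ ΔT = T₁(P₂/P₁ − 1) = 640·(7180/8790 − 1) = -117.2 K.
ΔU = (4.31)(12.47)(-117.2) = -6301 J.

ΔU ≈ -6300 J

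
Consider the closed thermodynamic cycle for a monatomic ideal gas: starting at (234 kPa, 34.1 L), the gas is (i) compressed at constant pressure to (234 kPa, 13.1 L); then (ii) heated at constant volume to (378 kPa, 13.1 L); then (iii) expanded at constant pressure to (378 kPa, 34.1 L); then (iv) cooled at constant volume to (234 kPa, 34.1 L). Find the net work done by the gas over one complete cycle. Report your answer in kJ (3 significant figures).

Constant-volume legs do no work.
W(i) = (234)(13.1 − 34.1) = -4914 J; W(iii) = (378)(34.1 − 13.1) = 7938 J.
W_net = -4914 + 7938 = 3024 J (the clockwise enclosed area).

W_net ≈ 3.02 kJ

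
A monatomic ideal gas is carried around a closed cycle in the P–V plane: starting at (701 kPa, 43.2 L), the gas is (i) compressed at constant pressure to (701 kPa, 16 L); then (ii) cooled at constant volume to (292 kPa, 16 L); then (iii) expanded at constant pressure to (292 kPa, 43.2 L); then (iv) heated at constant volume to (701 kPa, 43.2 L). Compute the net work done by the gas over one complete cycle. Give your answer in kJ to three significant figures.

W_net ≈ -11.1 kJ

Constant-volume legs do no work.
W(i) = (701)(16 − 43.2) = -19067 J; W(iii) = (292)(43.2 − 16) = 7942 J.
W_net = -19067 + 7942 = -11125 J (the counter-clockwise enclosed area).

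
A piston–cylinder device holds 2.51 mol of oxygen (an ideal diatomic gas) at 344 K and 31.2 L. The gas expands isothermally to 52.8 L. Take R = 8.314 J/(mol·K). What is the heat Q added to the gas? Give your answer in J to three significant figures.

Q ≈ 3780 J

Isothermal ⇒ ΔU = 0, so Q = W = nRT ln(V₂/V₁).
Q = (2.51)(8.314)(344) ln(52.8/31.2) = 7179 × 0.5261 = 3777 J.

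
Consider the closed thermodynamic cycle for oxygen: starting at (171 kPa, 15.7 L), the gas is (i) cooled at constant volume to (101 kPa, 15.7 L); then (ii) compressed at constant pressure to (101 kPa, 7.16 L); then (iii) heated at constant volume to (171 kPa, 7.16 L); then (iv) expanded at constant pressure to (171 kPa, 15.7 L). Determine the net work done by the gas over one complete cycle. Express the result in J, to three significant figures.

Constant-volume legs do no work.
W(ii) = (101)(7.16 − 15.7) = -862.5 J; W(iv) = (171)(15.7 − 7.16) = 1460 J.
W_net = -862.5 + 1460 = 597.8 J (the clockwise enclosed area).

W_net ≈ 598 J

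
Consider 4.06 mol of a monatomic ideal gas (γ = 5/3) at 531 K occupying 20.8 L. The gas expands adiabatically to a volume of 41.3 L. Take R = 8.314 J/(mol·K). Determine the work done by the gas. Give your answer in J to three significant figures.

Adiabatic: TV^(γ−1) = const with γ = 5/3.
T₂ = T₁ (V₁/V₂)^(γ−1) = 531 × (20.8/41.3)^0.667 = 531 × 0.633 = 336.1 K.
W_by = nCᵥ(T₁ − T₂) = (4.06)(12.47)(531 − 336.1) = 9867 J.

W ≈ 9870 J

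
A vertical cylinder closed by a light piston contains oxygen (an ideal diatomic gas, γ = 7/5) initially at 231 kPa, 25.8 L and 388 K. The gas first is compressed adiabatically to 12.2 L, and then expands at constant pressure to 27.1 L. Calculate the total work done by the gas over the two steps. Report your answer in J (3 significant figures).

Step 1 (adiabatic): W = (P₁V₁ − P₂V₂)/(γ−1) = (5960 − 8041)/0.4 = -5204 J.
After step 1: P = 659.1 kPa, V = 12.2 L, T = 523.5 K.
Step 2 (isobaric): W = PΔV = (659.1 kPa)(27.1 − 12.2 L) = 9821 J.
W_total = -5204 + 9821 = 4617 J.

W_total ≈ 4620 J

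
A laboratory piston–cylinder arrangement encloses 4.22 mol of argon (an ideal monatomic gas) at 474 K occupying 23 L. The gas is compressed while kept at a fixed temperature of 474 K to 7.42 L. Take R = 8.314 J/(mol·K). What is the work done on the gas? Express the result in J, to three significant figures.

Isothermal: W = nRT ln(V₂/V₁).
W = (4.22)(8.314)(474) × ln(7.42/23)
  = 16630 × -1.131
W_by_gas = -18814 J; work on gas = −W_by = 18814 J.

W ≈ 18800 J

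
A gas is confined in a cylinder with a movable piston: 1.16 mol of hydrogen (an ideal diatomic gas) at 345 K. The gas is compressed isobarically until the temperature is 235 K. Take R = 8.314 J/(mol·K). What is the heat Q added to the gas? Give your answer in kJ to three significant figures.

Q ≈ -3.71 kJ

Isobaric: W = nRΔT = (1.16)(8.314)(-110) = -1061 J.
ΔU = nCᵥΔT with Cᵥ = 5R/2: ΔU = (1.16)(20.79)(-110) = -2652 J.
Q = ΔU + W = -2652 − 1061 = -3713 J.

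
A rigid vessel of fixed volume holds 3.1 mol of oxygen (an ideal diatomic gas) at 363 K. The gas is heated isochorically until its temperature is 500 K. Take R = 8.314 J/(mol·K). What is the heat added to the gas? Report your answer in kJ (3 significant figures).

Constant volume ⇒ W = 0, so Q = ΔU = nCᵥΔT with Cᵥ = 5R/2 = 20.79 J/(mol·K).
ΔU = (3.1)(20.79)(500 − 363) = 8827 J.

Q ≈ 8.83 kJ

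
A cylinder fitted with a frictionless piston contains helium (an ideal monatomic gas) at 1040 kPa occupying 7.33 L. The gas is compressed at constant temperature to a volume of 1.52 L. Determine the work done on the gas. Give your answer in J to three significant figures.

Isothermal: W = nRT ln(V₂/V₁) = P₁V₁ ln(V₂/V₁).
P₁V₁ = (1040 kPa)(7.33 L) = 7623 J.
W = 7623 × ln(1.52/7.33) = 7623 × -1.573
W_by_gas = -11993 J; work on gas = −W_by = 11993 J.

W ≈ 12000 J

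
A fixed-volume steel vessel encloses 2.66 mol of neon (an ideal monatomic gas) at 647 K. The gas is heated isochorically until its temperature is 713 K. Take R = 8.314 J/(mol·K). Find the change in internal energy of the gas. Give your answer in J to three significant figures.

Constant volume ⇒ W = 0, so Q = ΔU = nCᵥΔT with Cᵥ = 3R/2 = 12.47 J/(mol·K).
ΔU = (2.66)(12.47)(713 − 647) = 2189 J.

ΔU ≈ 2190 J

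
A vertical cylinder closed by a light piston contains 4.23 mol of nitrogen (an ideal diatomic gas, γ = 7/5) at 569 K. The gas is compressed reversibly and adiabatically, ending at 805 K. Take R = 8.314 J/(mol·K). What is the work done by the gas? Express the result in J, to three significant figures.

Adiabatic ⇒ Q = 0, so W_by = −ΔU = nCᵥ(T₁ − T₂).
Cᵥ = 5R/2 = 20.79 J/(mol·K).
W = (4.23)(20.79)(569 − 805) = -20749 J.

W ≈ -20700 J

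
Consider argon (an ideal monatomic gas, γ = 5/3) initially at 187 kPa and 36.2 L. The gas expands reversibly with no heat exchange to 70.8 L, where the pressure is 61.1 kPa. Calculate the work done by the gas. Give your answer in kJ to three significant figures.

Adiabatic: W = (P₁V₁ − P₂V₂)/(γ − 1) with γ = 5/3.
P₁V₁ = 6769 J, P₂V₂ = 4326 J.
W = (6769 − 4326) / 0.6667 = 3665 J.

W ≈ 3.67 kJ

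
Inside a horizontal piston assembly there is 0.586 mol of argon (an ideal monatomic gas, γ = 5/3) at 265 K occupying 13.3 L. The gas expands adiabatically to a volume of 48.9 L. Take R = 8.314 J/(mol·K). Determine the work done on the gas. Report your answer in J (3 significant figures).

W ≈ -1120 J

Adiabatic: TV^(γ−1) = const with γ = 5/3.
T₂ = T₁ (V₁/V₂)^(γ−1) = 265 × (13.3/48.9)^0.667 = 265 × 0.4198 = 111.2 K.
W_by = nCᵥ(T₁ − T₂) = (0.586)(12.47)(265 − 111.2) = 1124 J.
Work on gas = −W_by = -1124 J.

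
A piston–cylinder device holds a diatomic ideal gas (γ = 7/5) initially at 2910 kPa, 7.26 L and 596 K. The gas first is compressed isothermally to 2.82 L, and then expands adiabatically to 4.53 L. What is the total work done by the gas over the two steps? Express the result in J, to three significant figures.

W_total ≈ -10900 J

Step 1 (isothermal): W = P₁V₁ ln(V₂/V₁) = (21127) ln(2.82/7.26) = -19978 J.
After step 1: P = 7492 kPa, V = 2.82 L, T = 596 K.
Step 2 (adiabatic): W = (P₁V₁ − P₂V₂)/(γ−1) = (21127 − 17478)/0.4 = 9122 J.
W_total = -19978 + 9122 = -10857 J.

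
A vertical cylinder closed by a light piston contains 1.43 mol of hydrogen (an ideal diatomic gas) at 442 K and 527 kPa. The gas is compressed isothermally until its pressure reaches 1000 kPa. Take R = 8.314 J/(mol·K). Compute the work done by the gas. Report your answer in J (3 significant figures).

W ≈ -3370 J

Isothermal process: W = nRT ln(V₂/V₁) = nRT ln(P₁/P₂).
W = (1.43)(8.314)(442) × ln(527/1000)
  = 5255 × ln(0.527) = 5255 × -0.6406
W_by_gas = -3366 J.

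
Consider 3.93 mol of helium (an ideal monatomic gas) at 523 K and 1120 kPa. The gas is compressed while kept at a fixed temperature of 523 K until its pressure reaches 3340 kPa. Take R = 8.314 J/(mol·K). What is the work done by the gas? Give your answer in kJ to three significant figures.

Isothermal process: W = nRT ln(V₂/V₁) = nRT ln(P₁/P₂).
W = (3.93)(8.314)(523) × ln(1120/3340)
  = 17089 × ln(0.3353) = 17089 × -1.093
W_by_gas = -18672 J.

W ≈ -18.7 kJ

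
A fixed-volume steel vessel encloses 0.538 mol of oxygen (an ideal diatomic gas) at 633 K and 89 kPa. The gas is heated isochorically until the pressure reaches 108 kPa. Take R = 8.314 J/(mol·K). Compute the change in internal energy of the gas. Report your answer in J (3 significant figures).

Constant volume ⇒ W = 0, so Q = ΔU = nCᵥΔT with Cᵥ = 5R/2 = 20.79 J/(mol·K).
At constant V, T₂/T₁ = P₂/P₁ ⇒ ΔT = T₁(P₂/P₁ − 1) = 633·(108/89 − 1) = 135.1 K.
ΔU = (0.538)(20.79)(135.1) = 1511 J.

ΔU ≈ 1510 J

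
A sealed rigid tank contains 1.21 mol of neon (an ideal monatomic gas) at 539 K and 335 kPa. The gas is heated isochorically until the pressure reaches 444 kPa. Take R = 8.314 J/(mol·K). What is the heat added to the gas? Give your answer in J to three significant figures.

Q ≈ 2650 J

Constant volume ⇒ W = 0, so Q = ΔU = nCᵥΔT with Cᵥ = 3R/2 = 12.47 J/(mol·K).
At constant V, T₂/T₁ = P₂/P₁ ⇒ ΔT = T₁(P₂/P₁ − 1) = 539·(444/335 − 1) = 175.4 K.
ΔU = (1.21)(12.47)(175.4) = 2646 J.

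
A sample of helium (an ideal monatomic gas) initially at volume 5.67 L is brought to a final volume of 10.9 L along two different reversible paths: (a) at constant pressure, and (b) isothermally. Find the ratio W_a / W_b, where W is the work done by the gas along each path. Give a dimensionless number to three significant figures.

Path (a) isobaric: W = P₁(V₂ − V₁) → W_a/(P₁V₁) = 0.9224.
Path (b) isothermal: W = P₁V₁ ln(V₂/V₁) → W_b/(P₁V₁) = 0.6536.
W_a / W_b = 0.9224 / 0.6536 = 1.411.

W_a / W_b ≈ 1.41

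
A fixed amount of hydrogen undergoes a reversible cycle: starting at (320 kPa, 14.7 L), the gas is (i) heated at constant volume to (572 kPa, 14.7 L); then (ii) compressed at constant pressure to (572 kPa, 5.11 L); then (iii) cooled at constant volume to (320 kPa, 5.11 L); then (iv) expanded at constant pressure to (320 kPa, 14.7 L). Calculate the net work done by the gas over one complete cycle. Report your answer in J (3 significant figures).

W_net ≈ -2420 J

Constant-volume legs do no work.
W(ii) = (572)(5.11 − 14.7) = -5485 J; W(iv) = (320)(14.7 − 5.11) = 3069 J.
W_net = -5485 + 3069 = -2417 J (the counter-clockwise enclosed area).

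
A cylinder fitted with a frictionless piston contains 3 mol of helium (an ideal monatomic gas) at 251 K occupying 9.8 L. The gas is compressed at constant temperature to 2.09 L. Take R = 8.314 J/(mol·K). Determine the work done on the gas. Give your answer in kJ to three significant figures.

W ≈ 9.67 kJ

Isothermal: W = nRT ln(V₂/V₁).
W = (3)(8.314)(251) × ln(2.09/9.8)
  = 6260 × -1.545
W_by_gas = -9674 J; work on gas = −W_by = 9674 J.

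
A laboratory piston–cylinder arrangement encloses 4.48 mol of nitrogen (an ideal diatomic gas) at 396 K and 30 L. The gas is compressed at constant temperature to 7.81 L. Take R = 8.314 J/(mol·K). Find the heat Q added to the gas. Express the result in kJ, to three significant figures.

Q ≈ -19.9 kJ

Isothermal ⇒ ΔU = 0, so Q = W = nRT ln(V₂/V₁).
Q = (4.48)(8.314)(396) ln(7.81/30) = 14750 × -1.346 = -19850 J.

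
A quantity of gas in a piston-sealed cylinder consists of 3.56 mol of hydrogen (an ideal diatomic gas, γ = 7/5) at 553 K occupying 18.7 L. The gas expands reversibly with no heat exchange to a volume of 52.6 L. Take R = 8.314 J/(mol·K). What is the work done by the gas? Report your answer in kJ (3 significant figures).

Adiabatic: TV^(γ−1) = const with γ = 7/5.
T₂ = T₁ (V₁/V₂)^(γ−1) = 553 × (18.7/52.6)^0.4 = 553 × 0.6612 = 365.7 K.
W_by = nCᵥ(T₁ − T₂) = (3.56)(20.79)(553 − 365.7) = 13863 J.

W ≈ 13.9 kJ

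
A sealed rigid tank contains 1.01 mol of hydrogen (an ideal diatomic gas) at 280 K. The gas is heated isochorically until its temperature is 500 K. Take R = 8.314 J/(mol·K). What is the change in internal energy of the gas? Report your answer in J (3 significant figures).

Constant volume ⇒ W = 0, so Q = ΔU = nCᵥΔT with Cᵥ = 5R/2 = 20.79 J/(mol·K).
ΔU = (1.01)(20.79)(500 − 280) = 4618 J.

ΔU ≈ 4620 J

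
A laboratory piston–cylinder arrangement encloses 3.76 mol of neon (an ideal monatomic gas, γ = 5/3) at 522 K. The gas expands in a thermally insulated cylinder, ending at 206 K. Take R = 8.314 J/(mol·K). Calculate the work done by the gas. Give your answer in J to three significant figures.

Adiabatic ⇒ Q = 0, so W_by = −ΔU = nCᵥ(T₁ − T₂).
Cᵥ = 3R/2 = 12.47 J/(mol·K).
W = (3.76)(12.47)(522 − 206) = 14818 J.

W ≈ 14800 J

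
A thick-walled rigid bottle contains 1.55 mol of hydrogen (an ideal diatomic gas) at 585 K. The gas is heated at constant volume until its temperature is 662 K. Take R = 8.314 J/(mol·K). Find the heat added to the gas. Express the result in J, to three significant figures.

Constant volume ⇒ W = 0, so Q = ΔU = nCᵥΔT with Cᵥ = 5R/2 = 20.79 J/(mol·K).
ΔU = (1.55)(20.79)(662 − 585) = 2481 J.

Q ≈ 2480 J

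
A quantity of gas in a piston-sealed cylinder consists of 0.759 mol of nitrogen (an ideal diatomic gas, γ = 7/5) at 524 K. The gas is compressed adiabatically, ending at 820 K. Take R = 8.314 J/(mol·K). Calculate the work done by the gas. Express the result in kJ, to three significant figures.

Adiabatic ⇒ Q = 0, so W_by = −ΔU = nCᵥ(T₁ − T₂).
Cᵥ = 5R/2 = 20.79 J/(mol·K).
W = (0.759)(20.79)(524 − 820) = -4670 J.

W ≈ -4.67 kJ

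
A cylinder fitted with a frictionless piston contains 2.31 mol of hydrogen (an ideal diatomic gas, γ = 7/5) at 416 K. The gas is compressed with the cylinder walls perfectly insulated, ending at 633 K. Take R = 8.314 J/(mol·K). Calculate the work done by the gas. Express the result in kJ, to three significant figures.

Adiabatic ⇒ Q = 0, so W_by = −ΔU = nCᵥ(T₁ − T₂).
Cᵥ = 5R/2 = 20.79 J/(mol·K).
W = (2.31)(20.79)(416 − 633) = -10419 J.

W ≈ -10.4 kJ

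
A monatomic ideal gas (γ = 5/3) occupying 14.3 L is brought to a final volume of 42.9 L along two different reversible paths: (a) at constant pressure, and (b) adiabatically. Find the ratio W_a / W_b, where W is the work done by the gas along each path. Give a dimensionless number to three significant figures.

Path (a) isobaric: W = P₁(V₂ − V₁) → W_a/(P₁V₁) = 2.
Path (b) adiabatic: W = P₁V₁(1 − (V₁/V₂)^(γ−1))/(γ−1) → W_b/(P₁V₁) = 0.7789.
W_a / W_b = 2 / 0.7789 = 2.568.

W_a / W_b ≈ 2.57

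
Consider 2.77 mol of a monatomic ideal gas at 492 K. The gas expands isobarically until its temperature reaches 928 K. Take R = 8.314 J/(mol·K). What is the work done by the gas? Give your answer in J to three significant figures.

Isobaric: W = P ΔV = nR ΔT.
W = (2.77)(8.314)(928 − 492) = 10041 J.

W ≈ 10000 J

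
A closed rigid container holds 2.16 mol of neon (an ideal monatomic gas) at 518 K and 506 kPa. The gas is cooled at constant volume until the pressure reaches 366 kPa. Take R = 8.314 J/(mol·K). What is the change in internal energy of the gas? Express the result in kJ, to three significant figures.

ΔU ≈ -3.86 kJ

Constant volume ⇒ W = 0, so Q = ΔU = nCᵥΔT with Cᵥ = 3R/2 = 12.47 J/(mol·K).
At constant V, T₂/T₁ = P₂/P₁ ⇒ ΔT = T₁(P₂/P₁ − 1) = 518·(366/506 − 1) = -143.3 K.
ΔU = (2.16)(12.47)(-143.3) = -3861 J.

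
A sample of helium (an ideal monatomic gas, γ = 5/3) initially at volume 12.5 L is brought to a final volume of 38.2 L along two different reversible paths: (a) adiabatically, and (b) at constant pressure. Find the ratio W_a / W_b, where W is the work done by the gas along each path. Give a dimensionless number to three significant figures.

W_a / W_b ≈ 0.383

Path (a) adiabatic: W = P₁V₁(1 − (V₁/V₂)^(γ−1))/(γ−1) → W_a/(P₁V₁) = 0.7877.
Path (b) isobaric: W = P₁(V₂ − V₁) → W_b/(P₁V₁) = 2.056.
W_a / W_b = 0.7877 / 2.056 = 0.3831.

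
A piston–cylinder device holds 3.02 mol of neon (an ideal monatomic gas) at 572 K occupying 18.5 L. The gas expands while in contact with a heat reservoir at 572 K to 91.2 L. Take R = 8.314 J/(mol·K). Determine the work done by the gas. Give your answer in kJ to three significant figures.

W ≈ 22.9 kJ

Isothermal: W = nRT ln(V₂/V₁).
W = (3.02)(8.314)(572) × ln(91.2/18.5)
  = 14362 × 1.595
W_by_gas = 22911 J.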